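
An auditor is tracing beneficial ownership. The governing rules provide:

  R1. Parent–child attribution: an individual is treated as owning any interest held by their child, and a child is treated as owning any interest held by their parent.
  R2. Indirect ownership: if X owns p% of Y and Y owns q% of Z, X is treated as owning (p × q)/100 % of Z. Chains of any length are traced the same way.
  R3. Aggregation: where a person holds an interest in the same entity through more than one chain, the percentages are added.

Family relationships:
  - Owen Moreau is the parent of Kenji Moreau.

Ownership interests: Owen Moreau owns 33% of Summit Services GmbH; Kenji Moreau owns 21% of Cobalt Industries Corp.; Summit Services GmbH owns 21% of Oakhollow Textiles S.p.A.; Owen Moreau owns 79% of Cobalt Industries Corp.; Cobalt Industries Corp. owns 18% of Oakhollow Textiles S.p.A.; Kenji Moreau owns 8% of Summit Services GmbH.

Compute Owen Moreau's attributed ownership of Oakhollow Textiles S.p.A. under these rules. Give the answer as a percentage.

26.61%

By parent–child attribution (R1), Owen Moreau is treated as also owning Kenji Moreau's interest in Summit Services GmbH, giving 33% + 8% = 41%.
By parent–child attribution (R1), Owen Moreau is treated as also owning Kenji Moreau's interest in Cobalt Industries Corp, giving 79% + 21% = 100%.
Chain via Summit Services GmbH (R2): 41% × 21% = 8.61% of Oakhollow Textiles S.p.A.
Chain via Cobalt Industries Corp. (R2): 100% × 18% = 18% of Oakhollow Textiles S.p.A.
Aggregating (R3): 8.61% + 18% = 26.61%.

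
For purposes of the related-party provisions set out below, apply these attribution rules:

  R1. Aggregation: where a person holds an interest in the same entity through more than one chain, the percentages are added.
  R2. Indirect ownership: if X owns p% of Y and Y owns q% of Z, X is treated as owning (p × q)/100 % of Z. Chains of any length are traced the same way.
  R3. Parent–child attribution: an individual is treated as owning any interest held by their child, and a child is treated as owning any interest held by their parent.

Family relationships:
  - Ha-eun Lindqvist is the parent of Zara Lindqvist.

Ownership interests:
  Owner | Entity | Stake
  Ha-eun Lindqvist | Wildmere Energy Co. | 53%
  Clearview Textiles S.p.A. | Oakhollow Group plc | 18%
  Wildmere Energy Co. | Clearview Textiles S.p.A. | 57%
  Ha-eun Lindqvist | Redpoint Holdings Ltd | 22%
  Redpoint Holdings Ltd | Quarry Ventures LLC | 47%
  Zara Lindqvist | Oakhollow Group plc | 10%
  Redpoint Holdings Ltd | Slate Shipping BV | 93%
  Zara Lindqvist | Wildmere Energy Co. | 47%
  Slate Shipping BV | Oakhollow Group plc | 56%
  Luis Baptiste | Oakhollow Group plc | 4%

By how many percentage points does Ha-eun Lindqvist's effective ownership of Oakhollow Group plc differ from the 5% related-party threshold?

By parent–child attribution (R3), Ha-eun Lindqvist is treated as also owning Zara Lindqvist's interest in Wildmere Energy Co, giving 53% + 47% = 100%.
By parent–child attribution (R3), Ha-eun Lindqvist is treated as owning Zara Lindqvist's 10% interest in Oakhollow Group plc.
Chain via Redpoint Holdings Ltd → Slate Shipping BV (R2): 22% × 93% × 56% = 11.4576% of Oakhollow Group plc.
Chain via Wildmere Energy Co. → Clearview Textiles S.p.A. (R2): 100% × 57% × 18% = 10.26% of Oakhollow Group plc.
Direct interest in Oakhollow Group plc: 10%.
Aggregating (R1): 11.4576% + 10.26% + 10% = 31.7176%.
31.7176% exceeds the 5% threshold by 26.7176 percentage points.

26.7176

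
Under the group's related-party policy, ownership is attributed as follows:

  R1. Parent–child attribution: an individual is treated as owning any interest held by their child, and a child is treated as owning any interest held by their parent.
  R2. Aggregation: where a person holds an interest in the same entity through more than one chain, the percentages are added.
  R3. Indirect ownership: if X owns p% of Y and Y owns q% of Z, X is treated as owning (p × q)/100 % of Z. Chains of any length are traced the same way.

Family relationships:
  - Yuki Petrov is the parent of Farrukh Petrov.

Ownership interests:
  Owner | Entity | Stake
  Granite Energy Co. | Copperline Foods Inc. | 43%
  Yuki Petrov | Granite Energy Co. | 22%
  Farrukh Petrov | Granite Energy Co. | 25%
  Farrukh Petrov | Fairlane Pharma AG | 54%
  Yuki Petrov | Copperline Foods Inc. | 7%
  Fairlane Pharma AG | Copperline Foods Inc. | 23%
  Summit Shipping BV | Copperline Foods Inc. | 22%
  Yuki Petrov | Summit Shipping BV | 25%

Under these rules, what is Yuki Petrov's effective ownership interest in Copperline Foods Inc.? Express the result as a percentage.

45.13%

By parent–child attribution (R1), Yuki Petrov is treated as also owning Farrukh Petrov's interest in Granite Energy Co, giving 22% + 25% = 47%.
By parent–child attribution (R1), Yuki Petrov is treated as owning Farrukh Petrov's 54% interest in Fairlane Pharma AG.
Chain via Summit Shipping BV (R3): 25% × 22% = 5.5% of Copperline Foods Inc.
Chain via Granite Energy Co. (R3): 47% × 43% = 20.21% of Copperline Foods Inc.
Direct interest in Copperline Foods Inc: 7%.
Chain via Fairlane Pharma AG (R3): 54% × 23% = 12.42% of Copperline Foods Inc.
Aggregating (R2): 5.5% + 20.21% + 7% + 12.42% = 45.13%.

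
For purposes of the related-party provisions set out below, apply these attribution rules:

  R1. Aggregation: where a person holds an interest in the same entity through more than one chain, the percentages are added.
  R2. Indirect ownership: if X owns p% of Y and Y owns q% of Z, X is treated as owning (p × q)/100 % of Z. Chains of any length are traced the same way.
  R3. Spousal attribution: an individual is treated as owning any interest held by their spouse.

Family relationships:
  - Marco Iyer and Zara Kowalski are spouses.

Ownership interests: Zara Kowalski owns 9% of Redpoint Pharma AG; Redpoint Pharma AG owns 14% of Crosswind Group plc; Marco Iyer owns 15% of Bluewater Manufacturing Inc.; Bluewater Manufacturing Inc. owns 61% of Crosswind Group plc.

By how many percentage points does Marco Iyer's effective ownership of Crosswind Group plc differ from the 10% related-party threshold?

By spousal attribution (R3), Marco Iyer is treated as owning Zara Kowalski's 9% interest in Redpoint Pharma AG.
Chain via Bluewater Manufacturing Inc. (R2): 15% × 61% = 9.15% of Crosswind Group plc.
Chain via Redpoint Pharma AG (R2): 9% × 14% = 1.26% of Crosswind Group plc.
Aggregating (R1): 9.15% + 1.26% = 10.41%.
10.41% exceeds the 10% threshold by 0.41 percentage points.

0.41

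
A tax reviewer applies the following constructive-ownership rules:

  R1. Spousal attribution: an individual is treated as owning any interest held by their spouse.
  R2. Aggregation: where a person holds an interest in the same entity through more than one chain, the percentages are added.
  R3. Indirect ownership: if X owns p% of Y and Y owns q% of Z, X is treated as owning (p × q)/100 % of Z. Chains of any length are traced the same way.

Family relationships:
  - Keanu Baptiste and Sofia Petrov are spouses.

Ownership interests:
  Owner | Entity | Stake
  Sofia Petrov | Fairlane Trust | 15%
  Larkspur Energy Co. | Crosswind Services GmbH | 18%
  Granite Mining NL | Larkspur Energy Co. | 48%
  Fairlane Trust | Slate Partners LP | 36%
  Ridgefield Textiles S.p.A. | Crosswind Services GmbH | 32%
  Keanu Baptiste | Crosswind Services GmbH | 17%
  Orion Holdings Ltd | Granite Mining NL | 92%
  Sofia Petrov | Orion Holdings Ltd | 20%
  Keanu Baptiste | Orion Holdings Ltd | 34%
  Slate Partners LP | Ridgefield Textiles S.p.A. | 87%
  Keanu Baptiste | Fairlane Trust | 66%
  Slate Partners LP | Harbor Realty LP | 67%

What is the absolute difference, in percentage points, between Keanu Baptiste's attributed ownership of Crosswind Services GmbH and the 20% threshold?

9.410496

By spousal attribution (R1), Keanu Baptiste is treated as also owning Sofia Petrov's interest in Orion Holdings Ltd, giving 34% + 20% = 54%.
By spousal attribution (R1), Keanu Baptiste is treated as also owning Sofia Petrov's interest in Fairlane Trust, giving 66% + 15% = 81%.
Chain via Orion Holdings Ltd → Granite Mining NL → Larkspur Energy Co. (R3): 54% × 92% × 48% × 18% = 4.292352% of Crosswind Services GmbH.
Chain via Fairlane Trust → Slate Partners LP → Ridgefield Textiles S.p.A. (R3): 81% × 36% × 87% × 32% = 8.118144% of Crosswind Services GmbH.
Direct interest in Crosswind Services GmbH: 17%.
Aggregating (R2): 4.292352% + 8.118144% + 17% = 29.410496%.
29.410496% exceeds the 20% threshold by 9.410496 percentage points.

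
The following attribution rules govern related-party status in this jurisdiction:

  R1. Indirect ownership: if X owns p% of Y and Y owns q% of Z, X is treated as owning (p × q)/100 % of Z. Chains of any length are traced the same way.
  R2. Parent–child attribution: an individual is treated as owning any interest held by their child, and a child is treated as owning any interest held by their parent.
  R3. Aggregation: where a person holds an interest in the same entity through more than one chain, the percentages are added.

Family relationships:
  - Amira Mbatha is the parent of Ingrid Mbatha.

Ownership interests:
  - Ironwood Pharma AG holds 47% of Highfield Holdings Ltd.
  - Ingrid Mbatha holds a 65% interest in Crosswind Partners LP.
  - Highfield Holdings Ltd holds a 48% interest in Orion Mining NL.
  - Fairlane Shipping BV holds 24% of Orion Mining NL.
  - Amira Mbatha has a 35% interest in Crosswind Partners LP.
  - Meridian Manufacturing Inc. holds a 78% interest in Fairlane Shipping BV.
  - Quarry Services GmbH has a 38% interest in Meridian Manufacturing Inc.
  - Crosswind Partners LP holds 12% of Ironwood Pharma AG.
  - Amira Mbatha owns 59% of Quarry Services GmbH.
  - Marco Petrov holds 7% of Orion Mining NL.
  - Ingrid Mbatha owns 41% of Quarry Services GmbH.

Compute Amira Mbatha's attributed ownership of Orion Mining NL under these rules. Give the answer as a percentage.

By parent–child attribution (R2), Amira Mbatha is treated as also owning Ingrid Mbatha's interest in Quarry Services GmbH, giving 59% + 41% = 100%.
By parent–child attribution (R2), Amira Mbatha is treated as also owning Ingrid Mbatha's interest in Crosswind Partners LP, giving 35% + 65% = 100%.
Chain via Quarry Services GmbH → Meridian Manufacturing Inc. → Fairlane Shipping BV (R1): 100% × 38% × 78% × 24% = 7.1136% of Orion Mining NL.
Chain via Crosswind Partners LP → Ironwood Pharma AG → Highfield Holdings Ltd (R1): 100% × 12% × 47% × 48% = 2.7072% of Orion Mining NL.
Aggregating (R3): 7.1136% + 2.7072% = 9.8208%.

9.8208%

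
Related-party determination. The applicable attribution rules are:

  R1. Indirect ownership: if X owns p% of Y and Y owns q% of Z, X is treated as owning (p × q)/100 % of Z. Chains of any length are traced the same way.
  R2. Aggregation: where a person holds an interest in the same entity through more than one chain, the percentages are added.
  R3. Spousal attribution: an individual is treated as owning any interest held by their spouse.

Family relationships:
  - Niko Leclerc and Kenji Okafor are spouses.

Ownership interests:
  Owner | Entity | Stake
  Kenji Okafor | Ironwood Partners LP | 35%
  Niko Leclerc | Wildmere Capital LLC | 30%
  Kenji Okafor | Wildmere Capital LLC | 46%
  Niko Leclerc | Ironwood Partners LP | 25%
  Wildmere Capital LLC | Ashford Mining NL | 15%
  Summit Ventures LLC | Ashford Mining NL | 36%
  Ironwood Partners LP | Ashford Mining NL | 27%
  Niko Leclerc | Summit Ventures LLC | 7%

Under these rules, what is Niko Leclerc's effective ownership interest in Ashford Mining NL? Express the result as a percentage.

30.12%

By spousal attribution (R3), Niko Leclerc is treated as also owning Kenji Okafor's interest in Wildmere Capital LLC, giving 30% + 46% = 76%.
By spousal attribution (R3), Niko Leclerc is treated as also owning Kenji Okafor's interest in Ironwood Partners LP, giving 25% + 35% = 60%.
Chain via Summit Ventures LLC (R1): 7% × 36% = 2.52% of Ashford Mining NL.
Chain via Wildmere Capital LLC (R1): 76% × 15% = 11.4% of Ashford Mining NL.
Chain via Ironwood Partners LP (R1): 60% × 27% = 16.2% of Ashford Mining NL.
Aggregating (R2): 2.52% + 11.4% + 16.2% = 30.12%.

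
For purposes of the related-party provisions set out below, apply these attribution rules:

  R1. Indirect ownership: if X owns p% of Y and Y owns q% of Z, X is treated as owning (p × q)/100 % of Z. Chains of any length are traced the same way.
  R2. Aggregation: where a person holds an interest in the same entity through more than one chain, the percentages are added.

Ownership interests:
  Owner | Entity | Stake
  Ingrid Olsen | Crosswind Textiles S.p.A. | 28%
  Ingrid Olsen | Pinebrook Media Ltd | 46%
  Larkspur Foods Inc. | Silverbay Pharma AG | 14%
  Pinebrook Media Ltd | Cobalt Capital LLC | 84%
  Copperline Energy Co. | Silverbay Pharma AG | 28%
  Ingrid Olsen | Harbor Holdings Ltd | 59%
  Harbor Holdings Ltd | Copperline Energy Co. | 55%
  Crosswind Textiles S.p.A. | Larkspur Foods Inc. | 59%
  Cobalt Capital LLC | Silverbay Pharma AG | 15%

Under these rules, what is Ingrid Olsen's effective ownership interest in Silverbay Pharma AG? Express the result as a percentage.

Chain via Harbor Holdings Ltd → Copperline Energy Co. (R1): 59% × 55% × 28% = 9.086% of Silverbay Pharma AG.
Chain via Crosswind Textiles S.p.A. → Larkspur Foods Inc. (R1): 28% × 59% × 14% = 2.3128% of Silverbay Pharma AG.
Chain via Pinebrook Media Ltd → Cobalt Capital LLC (R1): 46% × 84% × 15% = 5.796% of Silverbay Pharma AG.
Aggregating (R2): 9.086% + 2.3128% + 5.796% = 17.1948%.

17.1948%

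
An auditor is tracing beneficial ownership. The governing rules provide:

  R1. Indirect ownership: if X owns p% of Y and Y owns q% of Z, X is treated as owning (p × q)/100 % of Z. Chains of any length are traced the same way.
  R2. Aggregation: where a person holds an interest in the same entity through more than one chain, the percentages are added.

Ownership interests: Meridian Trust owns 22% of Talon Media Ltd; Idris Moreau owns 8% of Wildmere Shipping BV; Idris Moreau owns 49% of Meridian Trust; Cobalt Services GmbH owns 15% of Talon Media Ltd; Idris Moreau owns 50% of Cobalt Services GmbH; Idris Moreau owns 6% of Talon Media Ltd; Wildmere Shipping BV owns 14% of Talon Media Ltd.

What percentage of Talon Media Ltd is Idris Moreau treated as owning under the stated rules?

25.4%

Chain via Cobalt Services GmbH (R1): 50% × 15% = 7.5% of Talon Media Ltd.
Chain via Wildmere Shipping BV (R1): 8% × 14% = 1.12% of Talon Media Ltd.
Chain via Meridian Trust (R1): 49% × 22% = 10.78% of Talon Media Ltd.
Direct interest in Talon Media Ltd: 6%.
Aggregating (R2): 7.5% + 1.12% + 10.78% + 6% = 25.4%.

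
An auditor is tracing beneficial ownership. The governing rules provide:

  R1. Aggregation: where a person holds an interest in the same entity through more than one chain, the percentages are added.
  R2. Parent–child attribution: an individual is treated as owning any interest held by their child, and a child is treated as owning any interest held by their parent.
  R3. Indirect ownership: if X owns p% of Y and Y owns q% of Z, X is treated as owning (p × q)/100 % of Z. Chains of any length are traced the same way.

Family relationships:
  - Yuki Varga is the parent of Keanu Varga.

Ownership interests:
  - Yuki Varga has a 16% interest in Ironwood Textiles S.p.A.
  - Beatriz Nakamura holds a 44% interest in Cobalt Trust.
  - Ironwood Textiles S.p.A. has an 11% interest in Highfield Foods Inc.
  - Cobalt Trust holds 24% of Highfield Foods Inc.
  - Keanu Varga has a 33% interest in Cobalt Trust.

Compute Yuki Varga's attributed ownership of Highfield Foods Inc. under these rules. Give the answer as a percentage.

By parent–child attribution (R2), Yuki Varga is treated as owning Keanu Varga's 33% interest in Cobalt Trust.
Chain via Ironwood Textiles S.p.A. (R3): 16% × 11% = 1.76% of Highfield Foods Inc.
Chain via Cobalt Trust (R3): 33% × 24% = 7.92% of Highfield Foods Inc.
Aggregating (R1): 1.76% + 7.92% = 9.68%.

9.68%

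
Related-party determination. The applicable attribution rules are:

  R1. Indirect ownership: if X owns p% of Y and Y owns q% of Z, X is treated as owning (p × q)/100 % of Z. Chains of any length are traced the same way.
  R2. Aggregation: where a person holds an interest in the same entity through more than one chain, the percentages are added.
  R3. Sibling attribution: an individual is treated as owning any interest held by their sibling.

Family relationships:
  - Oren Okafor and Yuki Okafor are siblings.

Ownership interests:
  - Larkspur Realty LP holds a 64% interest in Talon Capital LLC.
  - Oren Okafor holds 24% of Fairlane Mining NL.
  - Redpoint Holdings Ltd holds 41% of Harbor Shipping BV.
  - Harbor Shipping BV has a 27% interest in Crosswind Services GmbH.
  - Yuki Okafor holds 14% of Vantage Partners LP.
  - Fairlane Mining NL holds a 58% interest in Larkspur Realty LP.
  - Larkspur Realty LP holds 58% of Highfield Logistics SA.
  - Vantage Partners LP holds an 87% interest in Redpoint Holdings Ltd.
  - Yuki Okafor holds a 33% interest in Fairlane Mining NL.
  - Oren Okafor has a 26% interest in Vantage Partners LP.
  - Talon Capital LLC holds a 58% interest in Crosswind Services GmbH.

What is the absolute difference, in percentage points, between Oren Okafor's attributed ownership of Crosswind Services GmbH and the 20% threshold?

3.875768

By sibling attribution (R3), Oren Okafor is treated as also owning Yuki Okafor's interest in Vantage Partners LP, giving 26% + 14% = 40%.
By sibling attribution (R3), Oren Okafor is treated as also owning Yuki Okafor's interest in Fairlane Mining NL, giving 24% + 33% = 57%.
Chain via Vantage Partners LP → Redpoint Holdings Ltd → Harbor Shipping BV (R1): 40% × 87% × 41% × 27% = 3.85236% of Crosswind Services GmbH.
Chain via Fairlane Mining NL → Larkspur Realty LP → Talon Capital LLC (R1): 57% × 58% × 64% × 58% = 12.271872% of Crosswind Services GmbH.
Aggregating (R2): 3.85236% + 12.271872% = 16.124232%.
16.124232% falls short of the 20% threshold by 3.875768 percentage points.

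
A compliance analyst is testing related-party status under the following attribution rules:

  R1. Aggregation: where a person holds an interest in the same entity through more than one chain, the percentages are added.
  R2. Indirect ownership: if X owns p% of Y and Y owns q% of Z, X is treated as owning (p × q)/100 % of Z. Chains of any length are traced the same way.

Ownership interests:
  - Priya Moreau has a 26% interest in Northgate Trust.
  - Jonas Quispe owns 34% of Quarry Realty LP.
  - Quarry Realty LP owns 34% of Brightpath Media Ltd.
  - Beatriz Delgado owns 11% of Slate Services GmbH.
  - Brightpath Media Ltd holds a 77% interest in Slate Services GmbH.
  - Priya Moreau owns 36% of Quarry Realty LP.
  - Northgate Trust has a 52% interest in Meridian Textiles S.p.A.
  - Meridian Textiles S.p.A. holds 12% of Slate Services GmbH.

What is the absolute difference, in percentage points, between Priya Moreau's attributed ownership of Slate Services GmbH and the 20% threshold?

Chain via Quarry Realty LP → Brightpath Media Ltd (R2): 36% × 34% × 77% = 9.4248% of Slate Services GmbH.
Chain via Northgate Trust → Meridian Textiles S.p.A. (R2): 26% × 52% × 12% = 1.6224% of Slate Services GmbH.
Aggregating (R1): 9.4248% + 1.6224% = 11.0472%.
11.0472% falls short of the 20% threshold by 8.9528 percentage points.

8.9528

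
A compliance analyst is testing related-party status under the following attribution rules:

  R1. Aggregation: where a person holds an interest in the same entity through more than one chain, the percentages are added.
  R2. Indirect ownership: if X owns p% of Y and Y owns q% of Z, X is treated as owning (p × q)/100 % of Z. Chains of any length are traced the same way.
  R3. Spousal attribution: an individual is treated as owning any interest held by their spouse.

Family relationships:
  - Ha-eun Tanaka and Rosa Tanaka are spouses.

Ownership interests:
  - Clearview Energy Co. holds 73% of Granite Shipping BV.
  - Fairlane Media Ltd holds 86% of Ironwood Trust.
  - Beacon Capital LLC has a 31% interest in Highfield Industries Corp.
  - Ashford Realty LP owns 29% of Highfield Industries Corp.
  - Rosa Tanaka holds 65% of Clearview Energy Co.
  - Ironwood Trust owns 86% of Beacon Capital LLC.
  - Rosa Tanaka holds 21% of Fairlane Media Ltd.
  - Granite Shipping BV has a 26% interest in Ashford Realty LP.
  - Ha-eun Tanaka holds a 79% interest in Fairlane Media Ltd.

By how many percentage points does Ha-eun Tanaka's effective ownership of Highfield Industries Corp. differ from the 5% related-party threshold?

By spousal attribution (R3), Ha-eun Tanaka is treated as also owning Rosa Tanaka's interest in Fairlane Media Ltd, giving 79% + 21% = 100%.
By spousal attribution (R3), Ha-eun Tanaka is treated as owning Rosa Tanaka's 65% interest in Clearview Energy Co.
Chain via Fairlane Media Ltd → Ironwood Trust → Beacon Capital LLC (R2): 100% × 86% × 86% × 31% = 22.9276% of Highfield Industries Corp.
Chain via Clearview Energy Co. → Granite Shipping BV → Ashford Realty LP (R2): 65% × 73% × 26% × 29% = 3.57773% of Highfield Industries Corp.
Aggregating (R1): 22.9276% + 3.57773% = 26.50533%.
26.50533% exceeds the 5% threshold by 21.50533 percentage points.

21.50533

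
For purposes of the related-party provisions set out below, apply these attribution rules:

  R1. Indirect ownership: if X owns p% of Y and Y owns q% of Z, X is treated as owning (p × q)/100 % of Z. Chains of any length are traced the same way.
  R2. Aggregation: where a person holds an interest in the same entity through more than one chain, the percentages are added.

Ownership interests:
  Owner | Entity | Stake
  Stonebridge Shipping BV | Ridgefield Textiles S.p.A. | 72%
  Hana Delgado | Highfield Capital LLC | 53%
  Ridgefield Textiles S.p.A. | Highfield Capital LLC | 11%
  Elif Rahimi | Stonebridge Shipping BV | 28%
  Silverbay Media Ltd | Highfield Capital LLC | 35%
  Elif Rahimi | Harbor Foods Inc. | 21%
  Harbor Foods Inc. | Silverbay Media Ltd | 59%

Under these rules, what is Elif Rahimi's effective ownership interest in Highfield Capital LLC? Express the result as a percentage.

Chain via Stonebridge Shipping BV → Ridgefield Textiles S.p.A. (R1): 28% × 72% × 11% = 2.2176% of Highfield Capital LLC.
Chain via Harbor Foods Inc. → Silverbay Media Ltd (R1): 21% × 59% × 35% = 4.3365% of Highfield Capital LLC.
Aggregating (R2): 2.2176% + 4.3365% = 6.5541%.

6.5541%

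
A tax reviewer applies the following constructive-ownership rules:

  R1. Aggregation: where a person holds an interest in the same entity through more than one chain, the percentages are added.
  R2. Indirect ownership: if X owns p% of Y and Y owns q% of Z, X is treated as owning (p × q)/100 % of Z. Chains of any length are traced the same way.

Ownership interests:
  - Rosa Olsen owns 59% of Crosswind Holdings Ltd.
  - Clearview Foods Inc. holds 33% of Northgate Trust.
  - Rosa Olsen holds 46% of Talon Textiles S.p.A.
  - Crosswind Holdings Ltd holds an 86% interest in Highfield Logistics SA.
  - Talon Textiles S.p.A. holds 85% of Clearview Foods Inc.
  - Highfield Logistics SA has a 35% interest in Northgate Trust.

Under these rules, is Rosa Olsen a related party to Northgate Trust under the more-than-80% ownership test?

No

Chain via Crosswind Holdings Ltd → Highfield Logistics SA (R2): 59% × 86% × 35% = 17.759% of Northgate Trust.
Chain via Talon Textiles S.p.A. → Clearview Foods Inc. (R2): 46% × 85% × 33% = 12.903% of Northgate Trust.
Aggregating (R1): 17.759% + 12.903% = 30.662%.
30.662% does not exceed the 80% threshold, so Rosa is not a related party to Northgate Trust.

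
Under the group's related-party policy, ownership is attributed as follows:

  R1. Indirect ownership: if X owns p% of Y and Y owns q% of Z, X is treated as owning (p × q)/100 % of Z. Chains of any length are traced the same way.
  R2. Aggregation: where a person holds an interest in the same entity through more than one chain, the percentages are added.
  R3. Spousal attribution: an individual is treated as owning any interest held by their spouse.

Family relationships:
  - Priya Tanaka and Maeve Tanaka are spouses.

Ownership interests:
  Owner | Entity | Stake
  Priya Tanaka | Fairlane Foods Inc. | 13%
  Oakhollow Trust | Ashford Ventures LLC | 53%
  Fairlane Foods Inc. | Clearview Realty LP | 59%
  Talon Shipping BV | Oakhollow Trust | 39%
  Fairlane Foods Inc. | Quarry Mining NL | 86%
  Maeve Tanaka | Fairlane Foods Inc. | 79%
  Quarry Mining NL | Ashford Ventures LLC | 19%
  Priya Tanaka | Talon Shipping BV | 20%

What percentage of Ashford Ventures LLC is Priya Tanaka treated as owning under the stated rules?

19.1668%

By spousal attribution (R3), Priya Tanaka is treated as also owning Maeve Tanaka's interest in Fairlane Foods Inc, giving 13% + 79% = 92%.
Chain via Talon Shipping BV → Oakhollow Trust (R1): 20% × 39% × 53% = 4.134% of Ashford Ventures LLC.
Chain via Fairlane Foods Inc. → Quarry Mining NL (R1): 92% × 86% × 19% = 15.0328% of Ashford Ventures LLC.
Aggregating (R2): 4.134% + 15.0328% = 19.1668%.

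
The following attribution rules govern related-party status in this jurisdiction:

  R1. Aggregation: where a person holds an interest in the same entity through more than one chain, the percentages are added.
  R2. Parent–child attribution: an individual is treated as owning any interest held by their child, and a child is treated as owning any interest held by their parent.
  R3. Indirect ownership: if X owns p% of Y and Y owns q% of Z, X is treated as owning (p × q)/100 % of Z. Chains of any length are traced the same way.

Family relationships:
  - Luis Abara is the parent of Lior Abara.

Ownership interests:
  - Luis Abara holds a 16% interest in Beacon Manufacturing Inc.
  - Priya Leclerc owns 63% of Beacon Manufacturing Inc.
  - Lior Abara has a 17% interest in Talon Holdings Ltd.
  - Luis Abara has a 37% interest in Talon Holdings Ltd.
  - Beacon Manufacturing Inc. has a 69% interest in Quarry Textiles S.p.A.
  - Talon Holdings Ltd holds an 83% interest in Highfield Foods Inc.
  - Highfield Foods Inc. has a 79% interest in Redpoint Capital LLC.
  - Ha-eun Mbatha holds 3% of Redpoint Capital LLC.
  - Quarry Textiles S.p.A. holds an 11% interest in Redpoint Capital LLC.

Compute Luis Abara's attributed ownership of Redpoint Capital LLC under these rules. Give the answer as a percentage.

By parent–child attribution (R2), Luis Abara is treated as also owning Lior Abara's interest in Talon Holdings Ltd, giving 37% + 17% = 54%.
Chain via Talon Holdings Ltd → Highfield Foods Inc. (R3): 54% × 83% × 79% = 35.4078% of Redpoint Capital LLC.
Chain via Beacon Manufacturing Inc. → Quarry Textiles S.p.A. (R3): 16% × 69% × 11% = 1.2144% of Redpoint Capital LLC.
Aggregating (R1): 35.4078% + 1.2144% = 36.6222%.

36.6222%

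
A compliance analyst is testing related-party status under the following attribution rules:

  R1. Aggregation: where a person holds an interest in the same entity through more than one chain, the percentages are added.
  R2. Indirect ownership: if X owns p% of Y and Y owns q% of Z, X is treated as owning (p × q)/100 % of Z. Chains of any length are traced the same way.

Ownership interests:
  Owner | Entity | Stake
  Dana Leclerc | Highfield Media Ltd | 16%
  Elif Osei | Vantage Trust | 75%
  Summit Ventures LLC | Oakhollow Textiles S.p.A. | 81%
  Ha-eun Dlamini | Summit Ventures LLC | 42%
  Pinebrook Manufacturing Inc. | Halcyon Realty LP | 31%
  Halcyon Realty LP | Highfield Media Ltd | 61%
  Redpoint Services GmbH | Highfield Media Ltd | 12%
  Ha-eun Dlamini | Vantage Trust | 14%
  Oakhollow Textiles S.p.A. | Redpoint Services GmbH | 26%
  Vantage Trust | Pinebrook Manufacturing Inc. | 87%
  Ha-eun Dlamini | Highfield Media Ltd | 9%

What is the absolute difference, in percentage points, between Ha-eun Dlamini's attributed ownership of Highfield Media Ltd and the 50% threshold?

Chain via Summit Ventures LLC → Oakhollow Textiles S.p.A. → Redpoint Services GmbH (R2): 42% × 81% × 26% × 12% = 1.061424% of Highfield Media Ltd.
Chain via Vantage Trust → Pinebrook Manufacturing Inc. → Halcyon Realty LP (R2): 14% × 87% × 31% × 61% = 2.303238% of Highfield Media Ltd.
Direct interest in Highfield Media Ltd: 9%.
Aggregating (R1): 1.061424% + 2.303238% + 9% = 12.364662%.
12.364662% falls short of the 50% threshold by 37.635338 percentage points.

37.635338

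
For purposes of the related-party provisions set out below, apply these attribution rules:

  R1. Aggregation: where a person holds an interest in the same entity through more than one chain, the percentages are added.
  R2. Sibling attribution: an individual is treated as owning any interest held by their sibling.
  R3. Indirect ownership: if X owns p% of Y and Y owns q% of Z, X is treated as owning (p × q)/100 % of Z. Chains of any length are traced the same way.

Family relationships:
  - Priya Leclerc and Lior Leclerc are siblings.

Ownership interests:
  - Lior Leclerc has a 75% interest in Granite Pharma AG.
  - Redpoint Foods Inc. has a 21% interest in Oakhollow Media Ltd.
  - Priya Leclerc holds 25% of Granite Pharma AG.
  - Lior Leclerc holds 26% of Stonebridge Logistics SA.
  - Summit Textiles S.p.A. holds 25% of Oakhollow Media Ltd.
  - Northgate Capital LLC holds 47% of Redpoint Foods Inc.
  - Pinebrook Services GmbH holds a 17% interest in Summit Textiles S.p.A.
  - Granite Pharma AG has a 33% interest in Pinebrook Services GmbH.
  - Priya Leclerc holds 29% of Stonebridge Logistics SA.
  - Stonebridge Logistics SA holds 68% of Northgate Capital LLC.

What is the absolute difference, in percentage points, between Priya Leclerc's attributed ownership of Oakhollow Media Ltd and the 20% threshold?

By sibling attribution (R2), Priya Leclerc is treated as also owning Lior Leclerc's interest in Stonebridge Logistics SA, giving 29% + 26% = 55%.
By sibling attribution (R2), Priya Leclerc is treated as also owning Lior Leclerc's interest in Granite Pharma AG, giving 25% + 75% = 100%.
Chain via Stonebridge Logistics SA → Northgate Capital LLC → Redpoint Foods Inc. (R3): 55% × 68% × 47% × 21% = 3.69138% of Oakhollow Media Ltd.
Chain via Granite Pharma AG → Pinebrook Services GmbH → Summit Textiles S.p.A. (R3): 100% × 33% × 17% × 25% = 1.4025% of Oakhollow Media Ltd.
Aggregating (R1): 3.69138% + 1.4025% = 5.09388%.
5.09388% falls short of the 20% threshold by 14.90612 percentage points.

14.90612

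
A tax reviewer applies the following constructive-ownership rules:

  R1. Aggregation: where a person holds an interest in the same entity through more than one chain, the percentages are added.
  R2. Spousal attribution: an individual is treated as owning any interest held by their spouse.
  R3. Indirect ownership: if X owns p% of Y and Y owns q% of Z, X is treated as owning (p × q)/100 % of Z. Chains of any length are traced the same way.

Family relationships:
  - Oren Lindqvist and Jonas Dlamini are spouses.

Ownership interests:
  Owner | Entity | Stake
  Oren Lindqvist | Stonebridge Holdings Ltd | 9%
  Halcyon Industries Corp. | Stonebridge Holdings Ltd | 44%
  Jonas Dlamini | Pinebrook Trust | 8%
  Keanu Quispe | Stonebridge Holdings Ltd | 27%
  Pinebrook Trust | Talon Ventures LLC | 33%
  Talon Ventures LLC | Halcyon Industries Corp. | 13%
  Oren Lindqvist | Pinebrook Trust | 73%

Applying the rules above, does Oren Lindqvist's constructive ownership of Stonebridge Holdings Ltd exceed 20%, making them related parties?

By spousal attribution (R2), Oren Lindqvist is treated as also owning Jonas Dlamini's interest in Pinebrook Trust, giving 73% + 8% = 81%.
Chain via Pinebrook Trust → Talon Ventures LLC → Halcyon Industries Corp. (R3): 81% × 33% × 13% × 44% = 1.528956% of Stonebridge Holdings Ltd.
Direct interest in Stonebridge Holdings Ltd: 9%.
Aggregating (R1): 1.528956% + 9% = 10.528956%.
10.528956% does not exceed the 20% threshold, so Oren is not a related party to Stonebridge Holdings Ltd.

No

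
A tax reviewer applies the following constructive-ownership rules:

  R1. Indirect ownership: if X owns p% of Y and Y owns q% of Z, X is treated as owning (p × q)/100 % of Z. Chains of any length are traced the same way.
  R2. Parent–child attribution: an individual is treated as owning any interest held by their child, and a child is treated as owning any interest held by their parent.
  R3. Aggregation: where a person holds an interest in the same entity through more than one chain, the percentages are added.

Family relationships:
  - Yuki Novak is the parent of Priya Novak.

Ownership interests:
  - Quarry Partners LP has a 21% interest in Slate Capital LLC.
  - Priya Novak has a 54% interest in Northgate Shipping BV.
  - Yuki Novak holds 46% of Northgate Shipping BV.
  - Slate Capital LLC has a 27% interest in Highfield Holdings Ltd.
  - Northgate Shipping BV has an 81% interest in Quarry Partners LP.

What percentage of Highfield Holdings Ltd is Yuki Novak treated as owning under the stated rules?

By parent–child attribution (R2), Yuki Novak is treated as also owning Priya Novak's interest in Northgate Shipping BV, giving 46% + 54% = 100%.
Chain via Northgate Shipping BV → Quarry Partners LP → Slate Capital LLC (R1): 100% × 81% × 21% × 27% = 4.5927% of Highfield Holdings Ltd.

4.5927%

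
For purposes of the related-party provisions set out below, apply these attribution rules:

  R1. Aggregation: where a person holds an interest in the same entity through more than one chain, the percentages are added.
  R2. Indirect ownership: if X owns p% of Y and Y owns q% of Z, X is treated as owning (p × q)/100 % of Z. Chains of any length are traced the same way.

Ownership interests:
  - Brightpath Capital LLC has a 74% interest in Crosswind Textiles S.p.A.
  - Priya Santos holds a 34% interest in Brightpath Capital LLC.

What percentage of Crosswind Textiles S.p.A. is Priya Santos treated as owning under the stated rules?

Chain via Brightpath Capital LLC (R2): 34% × 74% = 25.16% of Crosswind Textiles S.p.A.

25.16%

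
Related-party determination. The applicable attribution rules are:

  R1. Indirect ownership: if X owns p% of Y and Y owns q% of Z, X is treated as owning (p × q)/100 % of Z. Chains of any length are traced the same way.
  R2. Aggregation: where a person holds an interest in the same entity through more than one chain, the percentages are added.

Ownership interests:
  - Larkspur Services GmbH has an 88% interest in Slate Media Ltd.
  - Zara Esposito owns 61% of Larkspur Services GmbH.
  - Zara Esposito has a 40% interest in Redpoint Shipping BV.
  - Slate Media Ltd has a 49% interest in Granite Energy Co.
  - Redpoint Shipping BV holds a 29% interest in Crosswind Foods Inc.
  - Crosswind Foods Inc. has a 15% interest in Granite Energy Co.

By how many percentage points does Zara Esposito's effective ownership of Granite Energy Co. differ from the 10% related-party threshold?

Chain via Redpoint Shipping BV → Crosswind Foods Inc. (R1): 40% × 29% × 15% = 1.74% of Granite Energy Co.
Chain via Larkspur Services GmbH → Slate Media Ltd (R1): 61% × 88% × 49% = 26.3032% of Granite Energy Co.
Aggregating (R2): 1.74% + 26.3032% = 28.0432%.
28.0432% exceeds the 10% threshold by 18.0432 percentage points.

18.0432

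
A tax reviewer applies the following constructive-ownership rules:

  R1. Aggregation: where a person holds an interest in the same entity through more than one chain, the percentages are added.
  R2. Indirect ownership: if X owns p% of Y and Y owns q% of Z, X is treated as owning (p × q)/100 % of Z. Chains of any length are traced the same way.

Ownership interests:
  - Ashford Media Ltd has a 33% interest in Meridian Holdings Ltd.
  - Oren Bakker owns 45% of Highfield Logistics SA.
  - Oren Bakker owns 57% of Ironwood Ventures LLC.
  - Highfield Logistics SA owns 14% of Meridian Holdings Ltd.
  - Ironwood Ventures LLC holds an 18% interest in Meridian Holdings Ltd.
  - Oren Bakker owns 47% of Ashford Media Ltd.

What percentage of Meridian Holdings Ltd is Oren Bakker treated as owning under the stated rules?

Chain via Ironwood Ventures LLC (R2): 57% × 18% = 10.26% of Meridian Holdings Ltd.
Chain via Ashford Media Ltd (R2): 47% × 33% = 15.51% of Meridian Holdings Ltd.
Chain via Highfield Logistics SA (R2): 45% × 14% = 6.3% of Meridian Holdings Ltd.
Aggregating (R1): 10.26% + 15.51% + 6.3% = 32.07%.

32.07%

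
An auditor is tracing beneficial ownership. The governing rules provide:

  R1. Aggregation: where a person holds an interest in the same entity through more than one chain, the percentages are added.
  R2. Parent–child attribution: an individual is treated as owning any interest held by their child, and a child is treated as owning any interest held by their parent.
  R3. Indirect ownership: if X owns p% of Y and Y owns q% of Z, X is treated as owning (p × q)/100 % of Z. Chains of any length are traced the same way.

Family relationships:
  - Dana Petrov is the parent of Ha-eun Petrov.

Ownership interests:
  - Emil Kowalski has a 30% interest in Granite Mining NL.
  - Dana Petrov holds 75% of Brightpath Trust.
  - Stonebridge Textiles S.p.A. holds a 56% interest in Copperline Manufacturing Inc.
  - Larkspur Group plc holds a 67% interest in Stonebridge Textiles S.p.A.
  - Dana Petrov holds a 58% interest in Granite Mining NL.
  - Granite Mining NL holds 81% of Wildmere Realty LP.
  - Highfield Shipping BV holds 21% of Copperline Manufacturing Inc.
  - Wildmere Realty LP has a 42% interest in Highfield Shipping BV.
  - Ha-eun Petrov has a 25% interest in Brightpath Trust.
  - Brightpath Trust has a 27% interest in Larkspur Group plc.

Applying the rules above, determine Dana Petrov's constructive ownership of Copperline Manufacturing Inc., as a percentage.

14.274036%

By parent–child attribution (R2), Dana Petrov is treated as also owning Ha-eun Petrov's interest in Brightpath Trust, giving 75% + 25% = 100%.
Chain via Brightpath Trust → Larkspur Group plc → Stonebridge Textiles S.p.A. (R3): 100% × 27% × 67% × 56% = 10.1304% of Copperline Manufacturing Inc.
Chain via Granite Mining NL → Wildmere Realty LP → Highfield Shipping BV (R3): 58% × 81% × 42% × 21% = 4.143636% of Copperline Manufacturing Inc.
Aggregating (R1): 10.1304% + 4.143636% = 14.274036%.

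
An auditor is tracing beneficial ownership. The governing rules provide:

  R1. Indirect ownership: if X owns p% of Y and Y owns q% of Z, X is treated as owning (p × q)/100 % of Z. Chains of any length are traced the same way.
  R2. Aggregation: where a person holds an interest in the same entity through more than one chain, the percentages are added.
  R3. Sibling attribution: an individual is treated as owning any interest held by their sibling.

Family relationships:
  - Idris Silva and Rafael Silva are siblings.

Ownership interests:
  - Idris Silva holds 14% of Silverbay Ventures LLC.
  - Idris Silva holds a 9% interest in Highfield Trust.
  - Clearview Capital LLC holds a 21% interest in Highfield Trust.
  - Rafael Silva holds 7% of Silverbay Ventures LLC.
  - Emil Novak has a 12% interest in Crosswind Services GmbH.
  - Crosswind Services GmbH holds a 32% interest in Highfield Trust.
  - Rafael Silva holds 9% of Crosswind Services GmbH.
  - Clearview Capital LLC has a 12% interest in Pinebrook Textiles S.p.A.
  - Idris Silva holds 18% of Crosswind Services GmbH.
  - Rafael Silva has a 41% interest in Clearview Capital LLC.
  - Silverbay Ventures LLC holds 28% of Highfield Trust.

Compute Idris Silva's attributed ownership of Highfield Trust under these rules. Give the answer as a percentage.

By sibling attribution (R3), Idris Silva is treated as also owning Rafael Silva's interest in Silverbay Ventures LLC, giving 14% + 7% = 21%.
By sibling attribution (R3), Idris Silva is treated as also owning Rafael Silva's interest in Crosswind Services GmbH, giving 18% + 9% = 27%.
By sibling attribution (R3), Idris Silva is treated as owning Rafael Silva's 41% interest in Clearview Capital LLC.
Chain via Silverbay Ventures LLC (R1): 21% × 28% = 5.88% of Highfield Trust.
Chain via Crosswind Services GmbH (R1): 27% × 32% = 8.64% of Highfield Trust.
Direct interest in Highfield Trust: 9%.
Chain via Clearview Capital LLC (R1): 41% × 21% = 8.61% of Highfield Trust.
Aggregating (R2): 5.88% + 8.64% + 9% + 8.61% = 32.13%.

32.13%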